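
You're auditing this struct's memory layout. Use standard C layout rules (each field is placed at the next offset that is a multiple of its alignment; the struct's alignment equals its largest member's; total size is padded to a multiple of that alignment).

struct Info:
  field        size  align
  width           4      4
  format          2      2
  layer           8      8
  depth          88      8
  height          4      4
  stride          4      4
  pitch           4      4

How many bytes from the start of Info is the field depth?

16

width at 0 (size 4, align 4) → ends 4
format at 4 (size 2, align 2) → ends 6
pad 2 to align 8 for layer
layer at 8 (size 8, align 8) → ends 16
depth at 16 (size 88, align 8) → ends 104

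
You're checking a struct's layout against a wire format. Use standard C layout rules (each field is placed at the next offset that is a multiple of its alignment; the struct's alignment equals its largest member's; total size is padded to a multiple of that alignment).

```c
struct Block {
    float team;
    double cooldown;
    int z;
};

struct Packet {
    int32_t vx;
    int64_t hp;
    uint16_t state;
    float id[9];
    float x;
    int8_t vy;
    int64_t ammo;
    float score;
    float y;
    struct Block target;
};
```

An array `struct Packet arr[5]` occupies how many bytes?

Block: team at 0 (size 4, align 4) → ends 4; pad 4 to align 8 for cooldown; cooldown at 8 (size 8, align 8) → ends 16; z at 16 (size 4, align 4) → ends 20; tail pad 4 to reach multiple of 8; total 24 bytes, alignment 8
vx at 0 (size 4, align 4) → ends 4
pad 4 to align 8 for hp
hp at 8 (size 8, align 8) → ends 16
state at 16 (size 2, align 2) → ends 18
pad 2 to align 4 for id
id at 20 (size 36, align 4) → ends 56
x at 56 (size 4, align 4) → ends 60
vy at 60 (size 1, align 1) → ends 61
pad 3 to align 8 for ammo
ammo at 64 (size 8, align 8) → ends 72
score at 72 (size 4, align 4) → ends 76
y at 76 (size 4, align 4) → ends 80
target at 80 (size 24, align 8) → ends 104
total 104 bytes, alignment 8
array of 5: 5 × 104 = 520

520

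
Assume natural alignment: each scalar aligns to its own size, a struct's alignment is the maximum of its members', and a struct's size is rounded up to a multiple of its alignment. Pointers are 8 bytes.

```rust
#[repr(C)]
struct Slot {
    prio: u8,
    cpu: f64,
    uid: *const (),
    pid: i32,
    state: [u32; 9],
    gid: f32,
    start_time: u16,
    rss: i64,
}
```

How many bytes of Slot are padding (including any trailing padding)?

9

@0: prio [1B, align 1] → 1
+7 pad (align 8)
@8: cpu [8B, align 8] → 16
@16: uid [8B, align 8] → 24
@24: pid [4B, align 4] → 28
@28: state [36B, align 4] → 64
@64: gid [4B, align 4] → 68
@68: start_time [2B, align 2] → 70
+2 pad (align 8)
@72: rss [8B, align 8] → 80
size 80, align 8
data bytes 71, size 80 → padding 9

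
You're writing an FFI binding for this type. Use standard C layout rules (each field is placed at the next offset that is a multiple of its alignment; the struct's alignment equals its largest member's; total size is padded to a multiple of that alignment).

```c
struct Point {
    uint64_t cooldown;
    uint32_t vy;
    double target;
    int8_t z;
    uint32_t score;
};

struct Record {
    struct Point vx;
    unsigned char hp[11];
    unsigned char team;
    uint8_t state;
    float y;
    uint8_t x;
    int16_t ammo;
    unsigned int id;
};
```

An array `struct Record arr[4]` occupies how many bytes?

Point: cooldown at 0 (size 8, align 8) → ends 8; vy at 8 (size 4, align 4) → ends 12; pad 4 to align 8 for target; target at 16 (size 8, align 8) → ends 24; z at 24 (size 1, align 1) → ends 25; pad 3 to align 4 for score; score at 28 (size 4, align 4) → ends 32; total 32 bytes, alignment 8
vx at 0 (size 32, align 8) → ends 32
hp at 32 (size 11, align 1) → ends 43
team at 43 (size 1, align 1) → ends 44
state at 44 (size 1, align 1) → ends 45
pad 3 to align 4 for y
y at 48 (size 4, align 4) → ends 52
x at 52 (size 1, align 1) → ends 53
pad 1 to align 2 for ammo
ammo at 54 (size 2, align 2) → ends 56
id at 56 (size 4, align 4) → ends 60
tail pad 4 to reach multiple of 8
total 64 bytes, alignment 8
array of 4: 4 × 64 = 256

256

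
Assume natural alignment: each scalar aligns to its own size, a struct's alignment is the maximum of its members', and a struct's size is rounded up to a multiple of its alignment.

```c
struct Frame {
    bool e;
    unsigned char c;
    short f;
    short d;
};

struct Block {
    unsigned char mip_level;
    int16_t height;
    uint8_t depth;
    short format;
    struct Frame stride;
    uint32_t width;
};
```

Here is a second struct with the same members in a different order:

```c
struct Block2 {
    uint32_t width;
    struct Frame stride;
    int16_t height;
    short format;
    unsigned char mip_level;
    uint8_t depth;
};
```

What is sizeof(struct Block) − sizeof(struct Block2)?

4

Frame: e at 0 (size 1, align 1) → ends 1; c at 1 (size 1, align 1) → ends 2; f at 2 (size 2, align 2) → ends 4; d at 4 (size 2, align 2) → ends 6; total 6 bytes, alignment 2
mip_level at 0 (size 1, align 1) → ends 1
pad 1 to align 2 for height
height at 2 (size 2, align 2) → ends 4
depth at 4 (size 1, align 1) → ends 5
pad 1 to align 2 for format
format at 6 (size 2, align 2) → ends 8
stride at 8 (size 6, align 2) → ends 14
pad 2 to align 4 for width
width at 16 (size 4, align 4) → ends 20
total 20 bytes, alignment 4
— Block2 —
width at 0 (size 4, align 4) → ends 4
stride at 4 (size 6, align 2) → ends 10
height at 10 (size 2, align 2) → ends 12
format at 12 (size 2, align 2) → ends 14
mip_level at 14 (size 1, align 1) → ends 15
depth at 15 (size 1, align 1) → ends 16
total 16 bytes, alignment 4
20 − 16 = 4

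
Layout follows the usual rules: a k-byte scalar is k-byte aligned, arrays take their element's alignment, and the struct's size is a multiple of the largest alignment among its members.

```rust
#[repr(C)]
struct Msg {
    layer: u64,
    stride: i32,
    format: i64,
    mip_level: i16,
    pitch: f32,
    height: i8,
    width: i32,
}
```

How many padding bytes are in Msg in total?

9

0..8  layer  (8B, 8-aligned)
8..12  stride  (4B, 4-aligned)
12..16  -- padding (4B)
16..24  format  (8B, 8-aligned)
24..26  mip_level  (2B, 2-aligned)
26..28  -- padding (2B)
28..32  pitch  (4B, 4-aligned)
32..33  height  (1B, 1-aligned)
33..36  -- padding (3B)
36..40  width  (4B, 4-aligned)
sizeof = 40, alignof = 8
data bytes 31, size 40 → padding 9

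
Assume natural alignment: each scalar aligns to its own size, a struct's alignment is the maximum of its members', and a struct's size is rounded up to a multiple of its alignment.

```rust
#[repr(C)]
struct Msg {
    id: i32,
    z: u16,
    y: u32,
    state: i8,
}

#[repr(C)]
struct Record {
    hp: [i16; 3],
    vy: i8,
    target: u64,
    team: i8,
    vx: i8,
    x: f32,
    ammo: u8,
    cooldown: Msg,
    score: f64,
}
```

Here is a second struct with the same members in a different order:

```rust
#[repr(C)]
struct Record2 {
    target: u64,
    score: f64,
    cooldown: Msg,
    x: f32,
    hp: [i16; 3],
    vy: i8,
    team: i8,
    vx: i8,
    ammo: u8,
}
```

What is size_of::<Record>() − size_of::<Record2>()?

8

Msg: 0..4  id  (4B, 4-aligned); 4..6  z  (2B, 2-aligned); 6..8  -- padding (2B); 8..12  y  (4B, 4-aligned); 12..13  state  (1B, 1-aligned); 13..16  -- tail padding (3B); sizeof = 16, alignof = 4
0..6  hp  (6B, 2-aligned)
6..7  vy  (1B, 1-aligned)
7..8  -- padding (1B)
8..16  target  (8B, 8-aligned)
16..17  team  (1B, 1-aligned)
17..18  vx  (1B, 1-aligned)
18..20  -- padding (2B)
20..24  x  (4B, 4-aligned)
24..25  ammo  (1B, 1-aligned)
25..28  -- padding (3B)
28..44  cooldown  (16B, 4-aligned)
44..48  -- padding (4B)
48..56  score  (8B, 8-aligned)
sizeof = 56, alignof = 8
— Record2 —
0..8  target  (8B, 8-aligned)
8..16  score  (8B, 8-aligned)
16..32  cooldown  (16B, 4-aligned)
32..36  x  (4B, 4-aligned)
36..42  hp  (6B, 2-aligned)
42..43  vy  (1B, 1-aligned)
43..44  team  (1B, 1-aligned)
44..45  vx  (1B, 1-aligned)
45..46  ammo  (1B, 1-aligned)
46..48  -- tail padding (2B)
sizeof = 48, alignof = 8
56 − 48 = 8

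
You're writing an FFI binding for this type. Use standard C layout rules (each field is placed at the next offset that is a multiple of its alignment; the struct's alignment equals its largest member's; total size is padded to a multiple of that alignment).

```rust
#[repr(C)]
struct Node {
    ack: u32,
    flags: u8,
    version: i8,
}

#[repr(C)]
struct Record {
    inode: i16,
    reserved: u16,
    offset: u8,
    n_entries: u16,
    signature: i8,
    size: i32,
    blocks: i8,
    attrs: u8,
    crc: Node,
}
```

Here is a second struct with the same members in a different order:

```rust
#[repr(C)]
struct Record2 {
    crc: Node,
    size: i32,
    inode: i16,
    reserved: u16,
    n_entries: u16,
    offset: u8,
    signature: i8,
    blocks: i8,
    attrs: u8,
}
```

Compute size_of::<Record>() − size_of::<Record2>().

Node: @0: ack [4B, align 4] → 4; @4: flags [1B, align 1] → 5; @5: version [1B, align 1] → 6; +2 tail pad (align 4); size 8, align 4
@0: inode [2B, align 2] → 2
@2: reserved [2B, align 2] → 4
@4: offset [1B, align 1] → 5
+1 pad (align 2)
@6: n_entries [2B, align 2] → 8
@8: signature [1B, align 1] → 9
+3 pad (align 4)
@12: size [4B, align 4] → 16
@16: blocks [1B, align 1] → 17
@17: attrs [1B, align 1] → 18
+2 pad (align 4)
@20: crc [8B, align 4] → 28
size 28, align 4
— Record2 —
@0: crc [8B, align 4] → 8
@8: size [4B, align 4] → 12
@12: inode [2B, align 2] → 14
@14: reserved [2B, align 2] → 16
@16: n_entries [2B, align 2] → 18
@18: offset [1B, align 1] → 19
@19: signature [1B, align 1] → 20
@20: blocks [1B, align 1] → 21
@21: attrs [1B, align 1] → 22
+2 tail pad (align 4)
size 24, align 4
28 − 24 = 4

4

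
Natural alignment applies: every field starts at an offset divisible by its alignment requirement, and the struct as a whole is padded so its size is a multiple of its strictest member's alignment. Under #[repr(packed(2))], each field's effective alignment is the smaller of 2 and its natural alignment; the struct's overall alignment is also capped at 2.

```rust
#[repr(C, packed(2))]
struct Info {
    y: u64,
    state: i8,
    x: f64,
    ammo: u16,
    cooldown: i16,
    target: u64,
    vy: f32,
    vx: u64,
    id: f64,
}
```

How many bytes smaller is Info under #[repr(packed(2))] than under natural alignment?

14

natural layout:
  0..8  y  (8B, 8-aligned)
  8..9  state  (1B, 1-aligned)
  9..16  -- padding (7B)
  16..24  x  (8B, 8-aligned)
  24..26  ammo  (2B, 2-aligned)
  26..28  cooldown  (2B, 2-aligned)
  28..32  -- padding (4B)
  32..40  target  (8B, 8-aligned)
  40..44  vy  (4B, 4-aligned)
  44..48  -- padding (4B)
  48..56  vx  (8B, 8-aligned)
  56..64  id  (8B, 8-aligned)
  sizeof = 64, alignof = 8
packed(2) layout:
  0..8  y  (8B, 2-aligned)
  8..9  state  (1B, 1-aligned)
  9..10  -- padding (1B)
  10..18  x  (8B, 2-aligned)
  18..20  ammo  (2B, 2-aligned)
  20..22  cooldown  (2B, 2-aligned)
  22..30  target  (8B, 2-aligned)
  30..34  vy  (4B, 2-aligned)
  34..42  vx  (8B, 2-aligned)
  42..50  id  (8B, 2-aligned)
  sizeof = 50, alignof = 2
64 − 50 = 14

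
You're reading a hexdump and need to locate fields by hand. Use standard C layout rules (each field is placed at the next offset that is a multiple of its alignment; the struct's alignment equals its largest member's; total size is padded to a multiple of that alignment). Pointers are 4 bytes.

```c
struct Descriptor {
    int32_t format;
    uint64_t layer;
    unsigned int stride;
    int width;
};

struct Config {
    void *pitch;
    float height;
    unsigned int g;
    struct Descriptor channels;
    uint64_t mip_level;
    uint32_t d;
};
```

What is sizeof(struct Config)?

Descriptor: @0: format [4B, align 4] → 4; +4 pad (align 8); @8: layer [8B, align 8] → 16; @16: stride [4B, align 4] → 20; @20: width [4B, align 4] → 24; size 24, align 8
@0: pitch [4B, align 4] → 4
@4: height [4B, align 4] → 8
@8: g [4B, align 4] → 12
+4 pad (align 8)
@16: channels [24B, align 8] → 40
@40: mip_level [8B, align 8] → 48
@48: d [4B, align 4] → 52
+4 tail pad (align 8)
size 56, align 8

56 bytes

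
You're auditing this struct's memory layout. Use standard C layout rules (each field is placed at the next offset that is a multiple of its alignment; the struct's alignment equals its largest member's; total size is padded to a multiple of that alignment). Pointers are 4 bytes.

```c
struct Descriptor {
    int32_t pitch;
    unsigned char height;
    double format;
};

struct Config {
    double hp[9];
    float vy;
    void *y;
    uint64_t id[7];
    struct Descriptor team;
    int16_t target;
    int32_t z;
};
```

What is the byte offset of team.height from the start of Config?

140

Descriptor: 0..4  pitch  (4B, 4-aligned); 4..5  height  (1B, 1-aligned); 5..8  -- padding (3B); 8..16  format  (8B, 8-aligned); sizeof = 16, alignof = 8
0..72  hp  (72B, 8-aligned)
72..76  vy  (4B, 4-aligned)
76..80  y  (4B, 4-aligned)
80..136  id  (56B, 8-aligned)
136..152  team  (16B, 8-aligned)
within Descriptor: height at 4
136 + 4 = 140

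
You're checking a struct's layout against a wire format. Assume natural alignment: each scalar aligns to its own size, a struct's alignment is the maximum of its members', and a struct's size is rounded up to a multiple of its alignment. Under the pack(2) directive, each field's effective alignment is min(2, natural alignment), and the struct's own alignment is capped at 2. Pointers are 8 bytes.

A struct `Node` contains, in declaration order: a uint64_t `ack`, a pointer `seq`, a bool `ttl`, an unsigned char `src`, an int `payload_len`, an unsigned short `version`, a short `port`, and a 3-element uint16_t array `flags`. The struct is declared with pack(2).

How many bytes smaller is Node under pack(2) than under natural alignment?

natural layout:
  0..8  ack  (8B, 8-aligned)
  8..16  seq  (8B, 8-aligned)
  16..17  ttl  (1B, 1-aligned)
  17..18  src  (1B, 1-aligned)
  18..20  -- padding (2B)
  20..24  payload_len  (4B, 4-aligned)
  24..26  version  (2B, 2-aligned)
  26..28  port  (2B, 2-aligned)
  28..34  flags  (6B, 2-aligned)
  34..40  -- tail padding (6B)
  sizeof = 40, alignof = 8
packed(2) layout:
  0..8  ack  (8B, 2-aligned)
  8..16  seq  (8B, 2-aligned)
  16..17  ttl  (1B, 1-aligned)
  17..18  src  (1B, 1-aligned)
  18..22  payload_len  (4B, 2-aligned)
  22..24  version  (2B, 2-aligned)
  24..26  port  (2B, 2-aligned)
  26..32  flags  (6B, 2-aligned)
  sizeof = 32, alignof = 2
40 − 32 = 8

8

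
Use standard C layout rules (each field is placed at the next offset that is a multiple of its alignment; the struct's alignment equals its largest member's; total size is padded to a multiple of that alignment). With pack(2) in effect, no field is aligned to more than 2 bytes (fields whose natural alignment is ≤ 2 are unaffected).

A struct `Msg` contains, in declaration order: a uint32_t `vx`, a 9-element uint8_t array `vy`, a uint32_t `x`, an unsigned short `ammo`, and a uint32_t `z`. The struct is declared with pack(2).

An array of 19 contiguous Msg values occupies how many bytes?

456

vx at 0 (size 4, align 2) → ends 4
vy at 4 (size 9, align 1) → ends 13
pad 1 to align 2 for x
x at 14 (size 4, align 2) → ends 18
ammo at 18 (size 2, align 2) → ends 20
z at 20 (size 4, align 2) → ends 24
total 24 bytes, alignment 2
array of 19: 19 × 24 = 456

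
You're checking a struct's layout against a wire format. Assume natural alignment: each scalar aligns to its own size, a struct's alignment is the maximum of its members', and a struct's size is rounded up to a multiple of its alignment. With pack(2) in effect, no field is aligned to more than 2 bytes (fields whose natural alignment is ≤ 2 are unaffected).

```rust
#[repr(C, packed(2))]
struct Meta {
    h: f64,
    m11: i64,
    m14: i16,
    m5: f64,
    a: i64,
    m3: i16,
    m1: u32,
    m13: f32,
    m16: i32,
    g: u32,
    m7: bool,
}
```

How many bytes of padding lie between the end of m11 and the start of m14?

@0: h [8B, align 2] → 8
@8: m11 [8B, align 2] → 16
@16: m14 [2B, align 2] → 18

0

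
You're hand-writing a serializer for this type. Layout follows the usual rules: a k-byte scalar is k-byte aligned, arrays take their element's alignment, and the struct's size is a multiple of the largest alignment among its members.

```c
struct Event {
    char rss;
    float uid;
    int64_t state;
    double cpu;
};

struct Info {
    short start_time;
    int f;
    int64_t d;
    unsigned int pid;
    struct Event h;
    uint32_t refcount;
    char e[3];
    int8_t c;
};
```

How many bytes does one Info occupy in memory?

56 bytes

Event: @0: rss [1B, align 1] → 1; +3 pad (align 4); @4: uid [4B, align 4] → 8; @8: state [8B, align 8] → 16; @16: cpu [8B, align 8] → 24; size 24, align 8
@0: start_time [2B, align 2] → 2
+2 pad (align 4)
@4: f [4B, align 4] → 8
@8: d [8B, align 8] → 16
@16: pid [4B, align 4] → 20
+4 pad (align 8)
@24: h [24B, align 8] → 48
@48: refcount [4B, align 4] → 52
@52: e [3B, align 1] → 55
@55: c [1B, align 1] → 56
size 56, align 8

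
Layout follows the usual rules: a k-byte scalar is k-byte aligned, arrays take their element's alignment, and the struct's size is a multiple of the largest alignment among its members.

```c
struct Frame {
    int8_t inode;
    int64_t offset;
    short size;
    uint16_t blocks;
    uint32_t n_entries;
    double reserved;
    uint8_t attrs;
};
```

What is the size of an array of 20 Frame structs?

800

0..1  inode  (1B, 1-aligned)
1..8  -- padding (7B)
8..16  offset  (8B, 8-aligned)
16..18  size  (2B, 2-aligned)
18..20  blocks  (2B, 2-aligned)
20..24  n_entries  (4B, 4-aligned)
24..32  reserved  (8B, 8-aligned)
32..33  attrs  (1B, 1-aligned)
33..40  -- tail padding (7B)
sizeof = 40, alignof = 8
array of 20: 20 × 40 = 800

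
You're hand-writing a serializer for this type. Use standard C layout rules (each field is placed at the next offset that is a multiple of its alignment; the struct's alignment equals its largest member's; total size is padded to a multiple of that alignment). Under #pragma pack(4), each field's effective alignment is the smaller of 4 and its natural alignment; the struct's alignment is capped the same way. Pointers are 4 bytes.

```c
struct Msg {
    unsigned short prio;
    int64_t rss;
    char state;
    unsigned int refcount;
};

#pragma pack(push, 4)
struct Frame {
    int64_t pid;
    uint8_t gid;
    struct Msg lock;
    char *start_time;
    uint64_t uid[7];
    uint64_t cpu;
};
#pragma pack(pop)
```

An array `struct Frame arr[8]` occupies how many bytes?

Msg: 0..2  prio  (2B, 2-aligned); 2..8  -- padding (6B); 8..16  rss  (8B, 8-aligned); 16..17  state  (1B, 1-aligned); 17..20  -- padding (3B); 20..24  refcount  (4B, 4-aligned); sizeof = 24, alignof = 8
0..8  pid  (8B, 4-aligned)
8..9  gid  (1B, 1-aligned)
9..12  -- padding (3B)
12..36  lock  (24B, 4-aligned)
36..40  start_time  (4B, 4-aligned)
40..96  uid  (56B, 4-aligned)
96..104  cpu  (8B, 4-aligned)
sizeof = 104, alignof = 4
array of 8: 8 × 104 = 832

832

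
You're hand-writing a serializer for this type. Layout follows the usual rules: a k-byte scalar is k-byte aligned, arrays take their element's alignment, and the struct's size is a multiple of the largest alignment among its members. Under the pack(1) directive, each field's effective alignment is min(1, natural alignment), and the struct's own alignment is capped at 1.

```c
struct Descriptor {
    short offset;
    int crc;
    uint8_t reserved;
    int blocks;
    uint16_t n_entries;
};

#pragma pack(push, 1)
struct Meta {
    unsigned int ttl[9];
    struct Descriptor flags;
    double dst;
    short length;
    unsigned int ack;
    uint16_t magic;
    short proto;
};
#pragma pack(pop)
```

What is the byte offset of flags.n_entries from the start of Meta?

52

Descriptor: 0..2  offset  (2B, 2-aligned); 2..4  -- padding (2B); 4..8  crc  (4B, 4-aligned); 8..9  reserved  (1B, 1-aligned); 9..12  -- padding (3B); 12..16  blocks  (4B, 4-aligned); 16..18  n_entries  (2B, 2-aligned); 18..20  -- tail padding (2B); sizeof = 20, alignof = 4
0..36  ttl  (36B, 1-aligned)
36..56  flags  (20B, 1-aligned)
within Descriptor: n_entries at 16
36 + 16 = 52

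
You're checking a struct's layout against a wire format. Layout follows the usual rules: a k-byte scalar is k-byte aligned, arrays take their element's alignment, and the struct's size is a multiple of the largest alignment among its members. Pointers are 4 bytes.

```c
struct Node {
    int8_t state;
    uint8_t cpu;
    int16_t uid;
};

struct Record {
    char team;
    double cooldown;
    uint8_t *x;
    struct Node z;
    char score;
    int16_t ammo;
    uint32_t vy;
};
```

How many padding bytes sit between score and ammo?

Node: @0: state [1B, align 1] → 1; @1: cpu [1B, align 1] → 2; @2: uid [2B, align 2] → 4; size 4, align 2
@0: team [1B, align 1] → 1
+7 pad (align 8)
@8: cooldown [8B, align 8] → 16
@16: x [4B, align 4] → 20
@20: z [4B, align 2] → 24
@24: score [1B, align 1] → 25
+1 pad (align 2)
@26: ammo [2B, align 2] → 28

1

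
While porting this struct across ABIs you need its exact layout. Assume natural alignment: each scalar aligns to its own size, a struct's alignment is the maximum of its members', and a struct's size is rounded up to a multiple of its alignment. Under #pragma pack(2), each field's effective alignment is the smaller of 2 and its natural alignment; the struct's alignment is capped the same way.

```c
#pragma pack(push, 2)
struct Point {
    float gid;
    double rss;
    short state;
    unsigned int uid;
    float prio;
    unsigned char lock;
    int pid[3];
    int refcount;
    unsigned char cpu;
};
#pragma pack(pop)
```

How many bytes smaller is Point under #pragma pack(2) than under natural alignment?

14

natural layout:
  @0: gid [4B, align 4] → 4
  +4 pad (align 8)
  @8: rss [8B, align 8] → 16
  @16: state [2B, align 2] → 18
  +2 pad (align 4)
  @20: uid [4B, align 4] → 24
  @24: prio [4B, align 4] → 28
  @28: lock [1B, align 1] → 29
  +3 pad (align 4)
  @32: pid [12B, align 4] → 44
  @44: refcount [4B, align 4] → 48
  @48: cpu [1B, align 1] → 49
  +7 tail pad (align 8)
  size 56, align 8
packed(2) layout:
  @0: gid [4B, align 2] → 4
  @4: rss [8B, align 2] → 12
  @12: state [2B, align 2] → 14
  @14: uid [4B, align 2] → 18
  @18: prio [4B, align 2] → 22
  @22: lock [1B, align 1] → 23
  +1 pad (align 2)
  @24: pid [12B, align 2] → 36
  @36: refcount [4B, align 2] → 40
  @40: cpu [1B, align 1] → 41
  +1 tail pad (align 2)
  size 42, align 2
56 − 42 = 14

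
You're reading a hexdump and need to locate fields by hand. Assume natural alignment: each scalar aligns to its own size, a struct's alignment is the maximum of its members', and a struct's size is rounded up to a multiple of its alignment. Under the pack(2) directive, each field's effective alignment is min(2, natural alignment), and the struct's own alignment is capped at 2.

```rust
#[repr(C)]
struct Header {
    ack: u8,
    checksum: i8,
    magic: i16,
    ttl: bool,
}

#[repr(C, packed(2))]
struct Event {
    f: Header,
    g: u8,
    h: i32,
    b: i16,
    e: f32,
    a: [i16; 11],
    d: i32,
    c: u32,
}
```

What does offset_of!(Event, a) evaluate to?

Header: @0: ack [1B, align 1] → 1; @1: checksum [1B, align 1] → 2; @2: magic [2B, align 2] → 4; @4: ttl [1B, align 1] → 5; +1 tail pad (align 2); size 6, align 2
@0: f [6B, align 2] → 6
@6: g [1B, align 1] → 7
+1 pad (align 2)
@8: h [4B, align 2] → 12
@12: b [2B, align 2] → 14
@14: e [4B, align 2] → 18
@18: a [22B, align 2] → 40

18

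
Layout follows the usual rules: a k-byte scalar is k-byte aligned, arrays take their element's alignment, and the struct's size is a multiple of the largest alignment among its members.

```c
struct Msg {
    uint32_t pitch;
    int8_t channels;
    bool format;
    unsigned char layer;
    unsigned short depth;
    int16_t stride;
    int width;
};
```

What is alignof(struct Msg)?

member alignments: pitch=4, channels=1, format=1, layer=1, depth=2, stride=2, width=4
max = 4

4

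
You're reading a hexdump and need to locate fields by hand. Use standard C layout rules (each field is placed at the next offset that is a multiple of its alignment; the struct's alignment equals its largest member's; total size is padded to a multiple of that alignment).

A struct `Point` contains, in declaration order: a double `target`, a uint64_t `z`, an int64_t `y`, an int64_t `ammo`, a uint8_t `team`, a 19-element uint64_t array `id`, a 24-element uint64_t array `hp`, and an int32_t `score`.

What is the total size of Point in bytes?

@0: target [8B, align 8] → 8
@8: z [8B, align 8] → 16
@16: y [8B, align 8] → 24
@24: ammo [8B, align 8] → 32
@32: team [1B, align 1] → 33
+7 pad (align 8)
@40: id [152B, align 8] → 192
@192: hp [192B, align 8] → 384
@384: score [4B, align 4] → 388
+4 tail pad (align 8)
size 392, align 8

392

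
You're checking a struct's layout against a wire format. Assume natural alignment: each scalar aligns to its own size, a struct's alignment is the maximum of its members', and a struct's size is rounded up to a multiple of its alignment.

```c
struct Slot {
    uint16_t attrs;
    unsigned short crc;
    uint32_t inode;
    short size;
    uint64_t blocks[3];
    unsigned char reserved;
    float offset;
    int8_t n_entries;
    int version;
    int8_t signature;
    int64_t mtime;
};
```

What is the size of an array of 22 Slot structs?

attrs at 0 (size 2, align 2) → ends 2
crc at 2 (size 2, align 2) → ends 4
inode at 4 (size 4, align 4) → ends 8
size at 8 (size 2, align 2) → ends 10
pad 6 to align 8 for blocks
blocks at 16 (size 24, align 8) → ends 40
reserved at 40 (size 1, align 1) → ends 41
pad 3 to align 4 for offset
offset at 44 (size 4, align 4) → ends 48
n_entries at 48 (size 1, align 1) → ends 49
pad 3 to align 4 for version
version at 52 (size 4, align 4) → ends 56
signature at 56 (size 1, align 1) → ends 57
pad 7 to align 8 for mtime
mtime at 64 (size 8, align 8) → ends 72
total 72 bytes, alignment 8
array of 22: 22 × 72 = 1584

1584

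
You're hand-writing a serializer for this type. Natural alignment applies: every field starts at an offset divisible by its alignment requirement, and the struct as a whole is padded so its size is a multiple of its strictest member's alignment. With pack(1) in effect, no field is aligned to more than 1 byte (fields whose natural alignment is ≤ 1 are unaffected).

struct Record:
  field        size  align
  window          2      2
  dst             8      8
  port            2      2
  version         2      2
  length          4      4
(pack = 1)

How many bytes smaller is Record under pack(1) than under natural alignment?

natural layout:
  0..2  window  (2B, 2-aligned)
  2..8  -- padding (6B)
  8..16  dst  (8B, 8-aligned)
  16..18  port  (2B, 2-aligned)
  18..20  version  (2B, 2-aligned)
  20..24  length  (4B, 4-aligned)
  sizeof = 24, alignof = 8
packed(1) layout:
  0..2  window  (2B, 1-aligned)
  2..10  dst  (8B, 1-aligned)
  10..12  port  (2B, 1-aligned)
  12..14  version  (2B, 1-aligned)
  14..18  length  (4B, 1-aligned)
  sizeof = 18, alignof = 1
24 − 18 = 6

6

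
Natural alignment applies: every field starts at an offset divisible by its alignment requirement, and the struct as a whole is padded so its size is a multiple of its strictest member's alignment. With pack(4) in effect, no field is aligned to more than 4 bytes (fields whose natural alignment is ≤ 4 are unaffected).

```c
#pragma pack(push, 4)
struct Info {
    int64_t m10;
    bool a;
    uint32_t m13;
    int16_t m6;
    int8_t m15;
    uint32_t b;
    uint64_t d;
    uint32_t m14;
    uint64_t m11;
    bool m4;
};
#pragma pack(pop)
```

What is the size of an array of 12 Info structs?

576

0..8  m10  (8B, 4-aligned)
8..9  a  (1B, 1-aligned)
9..12  -- padding (3B)
12..16  m13  (4B, 4-aligned)
16..18  m6  (2B, 2-aligned)
18..19  m15  (1B, 1-aligned)
19..20  -- padding (1B)
20..24  b  (4B, 4-aligned)
24..32  d  (8B, 4-aligned)
32..36  m14  (4B, 4-aligned)
36..44  m11  (8B, 4-aligned)
44..45  m4  (1B, 1-aligned)
45..48  -- tail padding (3B)
sizeof = 48, alignof = 4
array of 12: 12 × 48 = 576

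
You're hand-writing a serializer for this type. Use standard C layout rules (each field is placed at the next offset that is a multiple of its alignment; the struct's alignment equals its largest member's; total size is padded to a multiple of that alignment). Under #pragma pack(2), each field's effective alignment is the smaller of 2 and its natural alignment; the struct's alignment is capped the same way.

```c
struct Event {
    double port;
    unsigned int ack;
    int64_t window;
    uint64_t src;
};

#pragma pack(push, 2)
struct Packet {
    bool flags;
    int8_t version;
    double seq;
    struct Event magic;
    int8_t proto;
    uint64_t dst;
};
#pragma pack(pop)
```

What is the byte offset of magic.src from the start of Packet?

Event: port at 0 (size 8, align 8) → ends 8; ack at 8 (size 4, align 4) → ends 12; pad 4 to align 8 for window; window at 16 (size 8, align 8) → ends 24; src at 24 (size 8, align 8) → ends 32; total 32 bytes, alignment 8
flags at 0 (size 1, align 1) → ends 1
version at 1 (size 1, align 1) → ends 2
seq at 2 (size 8, align 2) → ends 10
magic at 10 (size 32, align 2) → ends 42
within Event: src at 24
10 + 24 = 34

34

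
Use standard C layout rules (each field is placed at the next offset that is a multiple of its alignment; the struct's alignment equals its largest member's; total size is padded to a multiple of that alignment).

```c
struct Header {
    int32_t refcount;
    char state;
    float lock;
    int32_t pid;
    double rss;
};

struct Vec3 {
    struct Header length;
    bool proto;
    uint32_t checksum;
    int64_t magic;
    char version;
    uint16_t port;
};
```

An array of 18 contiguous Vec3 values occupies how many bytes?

864

Header: 0..4  refcount  (4B, 4-aligned); 4..5  state  (1B, 1-aligned); 5..8  -- padding (3B); 8..12  lock  (4B, 4-aligned); 12..16  pid  (4B, 4-aligned); 16..24  rss  (8B, 8-aligned); sizeof = 24, alignof = 8
0..24  length  (24B, 8-aligned)
24..25  proto  (1B, 1-aligned)
25..28  -- padding (3B)
28..32  checksum  (4B, 4-aligned)
32..40  magic  (8B, 8-aligned)
40..41  version  (1B, 1-aligned)
41..42  -- padding (1B)
42..44  port  (2B, 2-aligned)
44..48  -- tail padding (4B)
sizeof = 48, alignof = 8
array of 18: 18 × 48 = 864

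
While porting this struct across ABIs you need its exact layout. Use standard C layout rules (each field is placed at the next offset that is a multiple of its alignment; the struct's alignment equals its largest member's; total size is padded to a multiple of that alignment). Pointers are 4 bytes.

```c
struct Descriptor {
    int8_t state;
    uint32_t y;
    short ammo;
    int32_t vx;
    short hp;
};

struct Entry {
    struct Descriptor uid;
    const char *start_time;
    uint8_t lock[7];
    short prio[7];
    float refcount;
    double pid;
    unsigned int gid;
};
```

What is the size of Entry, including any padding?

72 bytes

Descriptor: state at 0 (size 1, align 1) → ends 1; pad 3 to align 4 for y; y at 4 (size 4, align 4) → ends 8; ammo at 8 (size 2, align 2) → ends 10; pad 2 to align 4 for vx; vx at 12 (size 4, align 4) → ends 16; hp at 16 (size 2, align 2) → ends 18; tail pad 2 to reach multiple of 4; total 20 bytes, alignment 4
uid at 0 (size 20, align 4) → ends 20
start_time at 20 (size 4, align 4) → ends 24
lock at 24 (size 7, align 1) → ends 31
pad 1 to align 2 for prio
prio at 32 (size 14, align 2) → ends 46
pad 2 to align 4 for refcount
refcount at 48 (size 4, align 4) → ends 52
pad 4 to align 8 for pid
pid at 56 (size 8, align 8) → ends 64
gid at 64 (size 4, align 4) → ends 68
tail pad 4 to reach multiple of 8
total 72 bytes, alignment 8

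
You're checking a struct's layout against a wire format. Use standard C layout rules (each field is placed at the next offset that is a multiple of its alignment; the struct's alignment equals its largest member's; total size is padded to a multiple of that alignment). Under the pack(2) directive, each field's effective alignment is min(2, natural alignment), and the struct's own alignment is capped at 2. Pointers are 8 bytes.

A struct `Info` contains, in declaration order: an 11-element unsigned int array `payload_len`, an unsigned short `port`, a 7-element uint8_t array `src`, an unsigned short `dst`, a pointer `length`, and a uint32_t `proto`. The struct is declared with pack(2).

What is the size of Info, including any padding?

@0: payload_len [44B, align 2] → 44
@44: port [2B, align 2] → 46
@46: src [7B, align 1] → 53
+1 pad (align 2)
@54: dst [2B, align 2] → 56
@56: length [8B, align 2] → 64
@64: proto [4B, align 2] → 68
size 68, align 2

68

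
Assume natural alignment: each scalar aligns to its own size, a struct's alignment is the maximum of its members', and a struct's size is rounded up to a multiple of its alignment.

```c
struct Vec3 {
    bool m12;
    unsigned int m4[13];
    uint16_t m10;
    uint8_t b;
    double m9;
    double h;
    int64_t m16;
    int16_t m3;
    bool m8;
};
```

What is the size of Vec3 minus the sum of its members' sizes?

13

0..1  m12  (1B, 1-aligned)
1..4  -- padding (3B)
4..56  m4  (52B, 4-aligned)
56..58  m10  (2B, 2-aligned)
58..59  b  (1B, 1-aligned)
59..64  -- padding (5B)
64..72  m9  (8B, 8-aligned)
72..80  h  (8B, 8-aligned)
80..88  m16  (8B, 8-aligned)
88..90  m3  (2B, 2-aligned)
90..91  m8  (1B, 1-aligned)
91..96  -- tail padding (5B)
sizeof = 96, alignof = 8
data bytes 83, size 96 → padding 13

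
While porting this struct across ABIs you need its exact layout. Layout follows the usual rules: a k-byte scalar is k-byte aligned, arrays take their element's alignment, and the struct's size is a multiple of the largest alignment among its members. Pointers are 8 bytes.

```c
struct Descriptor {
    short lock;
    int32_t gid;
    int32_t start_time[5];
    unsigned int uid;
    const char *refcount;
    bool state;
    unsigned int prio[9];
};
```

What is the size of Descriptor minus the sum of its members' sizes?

5

0..2  lock  (2B, 2-aligned)
2..4  -- padding (2B)
4..8  gid  (4B, 4-aligned)
8..28  start_time  (20B, 4-aligned)
28..32  uid  (4B, 4-aligned)
32..40  refcount  (8B, 8-aligned)
40..41  state  (1B, 1-aligned)
41..44  -- padding (3B)
44..80  prio  (36B, 4-aligned)
sizeof = 80, alignof = 8
data bytes 75, size 80 → padding 5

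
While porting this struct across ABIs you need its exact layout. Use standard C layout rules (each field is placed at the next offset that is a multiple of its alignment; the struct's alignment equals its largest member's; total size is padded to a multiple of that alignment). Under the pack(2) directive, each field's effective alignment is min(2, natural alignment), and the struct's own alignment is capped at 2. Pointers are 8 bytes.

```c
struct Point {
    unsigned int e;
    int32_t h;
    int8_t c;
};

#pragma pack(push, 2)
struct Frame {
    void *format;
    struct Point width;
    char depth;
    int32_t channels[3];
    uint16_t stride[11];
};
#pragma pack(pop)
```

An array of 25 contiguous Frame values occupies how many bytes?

1400

Point: @0: e [4B, align 4] → 4; @4: h [4B, align 4] → 8; @8: c [1B, align 1] → 9; +3 tail pad (align 4); size 12, align 4
@0: format [8B, align 2] → 8
@8: width [12B, align 2] → 20
@20: depth [1B, align 1] → 21
+1 pad (align 2)
@22: channels [12B, align 2] → 34
@34: stride [22B, align 2] → 56
size 56, align 2
array of 25: 25 × 56 = 1400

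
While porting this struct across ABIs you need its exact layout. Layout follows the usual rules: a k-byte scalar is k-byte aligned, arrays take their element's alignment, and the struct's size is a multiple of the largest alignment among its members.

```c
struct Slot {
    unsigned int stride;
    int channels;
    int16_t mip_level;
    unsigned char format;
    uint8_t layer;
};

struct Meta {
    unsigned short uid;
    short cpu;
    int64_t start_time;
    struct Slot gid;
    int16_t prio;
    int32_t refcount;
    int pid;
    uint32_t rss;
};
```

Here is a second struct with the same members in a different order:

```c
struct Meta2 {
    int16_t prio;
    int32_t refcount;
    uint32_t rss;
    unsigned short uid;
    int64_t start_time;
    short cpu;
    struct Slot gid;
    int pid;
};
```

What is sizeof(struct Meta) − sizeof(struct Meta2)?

Slot: stride at 0 (size 4, align 4) → ends 4; channels at 4 (size 4, align 4) → ends 8; mip_level at 8 (size 2, align 2) → ends 10; format at 10 (size 1, align 1) → ends 11; layer at 11 (size 1, align 1) → ends 12; total 12 bytes, alignment 4
uid at 0 (size 2, align 2) → ends 2
cpu at 2 (size 2, align 2) → ends 4
pad 4 to align 8 for start_time
start_time at 8 (size 8, align 8) → ends 16
gid at 16 (size 12, align 4) → ends 28
prio at 28 (size 2, align 2) → ends 30
pad 2 to align 4 for refcount
refcount at 32 (size 4, align 4) → ends 36
pid at 36 (size 4, align 4) → ends 40
rss at 40 (size 4, align 4) → ends 44
tail pad 4 to reach multiple of 8
total 48 bytes, alignment 8
— Meta2 —
prio at 0 (size 2, align 2) → ends 2
pad 2 to align 4 for refcount
refcount at 4 (size 4, align 4) → ends 8
rss at 8 (size 4, align 4) → ends 12
uid at 12 (size 2, align 2) → ends 14
pad 2 to align 8 for start_time
start_time at 16 (size 8, align 8) → ends 24
cpu at 24 (size 2, align 2) → ends 26
pad 2 to align 4 for gid
gid at 28 (size 12, align 4) → ends 40
pid at 40 (size 4, align 4) → ends 44
tail pad 4 to reach multiple of 8
total 48 bytes, alignment 8
48 − 48 = 0

0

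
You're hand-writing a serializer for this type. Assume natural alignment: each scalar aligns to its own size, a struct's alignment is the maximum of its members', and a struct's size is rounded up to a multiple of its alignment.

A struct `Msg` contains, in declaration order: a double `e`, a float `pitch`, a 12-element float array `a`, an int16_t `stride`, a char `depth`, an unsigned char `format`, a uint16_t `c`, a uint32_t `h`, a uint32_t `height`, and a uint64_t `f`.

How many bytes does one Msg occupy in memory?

88

0..8  e  (8B, 8-aligned)
8..12  pitch  (4B, 4-aligned)
12..60  a  (48B, 4-aligned)
60..62  stride  (2B, 2-aligned)
62..63  depth  (1B, 1-aligned)
63..64  format  (1B, 1-aligned)
64..66  c  (2B, 2-aligned)
66..68  -- padding (2B)
68..72  h  (4B, 4-aligned)
72..76  height  (4B, 4-aligned)
76..80  -- padding (4B)
80..88  f  (8B, 8-aligned)
sizeof = 88, alignof = 8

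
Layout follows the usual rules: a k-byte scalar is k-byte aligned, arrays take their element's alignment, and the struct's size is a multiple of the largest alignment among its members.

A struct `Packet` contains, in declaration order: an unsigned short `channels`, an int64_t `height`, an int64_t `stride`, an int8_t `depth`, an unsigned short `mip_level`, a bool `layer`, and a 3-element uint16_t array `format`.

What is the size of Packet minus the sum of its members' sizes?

channels at 0 (size 2, align 2) → ends 2
pad 6 to align 8 for height
height at 8 (size 8, align 8) → ends 16
stride at 16 (size 8, align 8) → ends 24
depth at 24 (size 1, align 1) → ends 25
pad 1 to align 2 for mip_level
mip_level at 26 (size 2, align 2) → ends 28
layer at 28 (size 1, align 1) → ends 29
pad 1 to align 2 for format
format at 30 (size 6, align 2) → ends 36
tail pad 4 to reach multiple of 8
total 40 bytes, alignment 8
data bytes 28, size 40 → padding 12

12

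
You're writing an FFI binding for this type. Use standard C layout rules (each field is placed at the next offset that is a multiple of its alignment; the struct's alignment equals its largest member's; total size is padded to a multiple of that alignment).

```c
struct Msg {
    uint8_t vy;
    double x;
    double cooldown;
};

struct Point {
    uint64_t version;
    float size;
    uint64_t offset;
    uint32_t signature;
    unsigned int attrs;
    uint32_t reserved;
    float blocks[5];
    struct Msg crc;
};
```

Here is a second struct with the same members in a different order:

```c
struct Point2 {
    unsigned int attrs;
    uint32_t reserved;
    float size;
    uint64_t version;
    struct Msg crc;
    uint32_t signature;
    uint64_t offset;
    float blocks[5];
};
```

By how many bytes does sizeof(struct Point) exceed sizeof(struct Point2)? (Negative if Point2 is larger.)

-8

Msg: vy at 0 (size 1, align 1) → ends 1; pad 7 to align 8 for x; x at 8 (size 8, align 8) → ends 16; cooldown at 16 (size 8, align 8) → ends 24; total 24 bytes, alignment 8
version at 0 (size 8, align 8) → ends 8
size at 8 (size 4, align 4) → ends 12
pad 4 to align 8 for offset
offset at 16 (size 8, align 8) → ends 24
signature at 24 (size 4, align 4) → ends 28
attrs at 28 (size 4, align 4) → ends 32
reserved at 32 (size 4, align 4) → ends 36
blocks at 36 (size 20, align 4) → ends 56
crc at 56 (size 24, align 8) → ends 80
total 80 bytes, alignment 8
— Point2 —
attrs at 0 (size 4, align 4) → ends 4
reserved at 4 (size 4, align 4) → ends 8
size at 8 (size 4, align 4) → ends 12
pad 4 to align 8 for version
version at 16 (size 8, align 8) → ends 24
crc at 24 (size 24, align 8) → ends 48
signature at 48 (size 4, align 4) → ends 52
pad 4 to align 8 for offset
offset at 56 (size 8, align 8) → ends 64
blocks at 64 (size 20, align 4) → ends 84
tail pad 4 to reach multiple of 8
total 88 bytes, alignment 8
80 − 88 = -8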